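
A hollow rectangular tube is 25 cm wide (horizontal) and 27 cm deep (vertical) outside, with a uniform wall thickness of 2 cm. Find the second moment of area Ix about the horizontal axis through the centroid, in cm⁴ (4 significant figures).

Treat the section as a set of non-overlapping primitives; coordinates are from the bounding-box lower-left.
Outer rectangle: 25 × 27, A = 675 cm², y = 13.5 cm, Ī = 41006.3 cm⁴.
Inner void (subtracted): 21 × 23, A = 483 cm², y = 13.5 cm, Ī = 21292.3 cm⁴.
By symmetry the centroid is at mid-height, ȳ = 13.5 cm.
All pieces are centred on the horizontal axis through the centroid, so I = ΣĪ (holes subtracted) = 19 714 cm⁴.

Ix ≈ 1.971 × 10⁴ cm⁴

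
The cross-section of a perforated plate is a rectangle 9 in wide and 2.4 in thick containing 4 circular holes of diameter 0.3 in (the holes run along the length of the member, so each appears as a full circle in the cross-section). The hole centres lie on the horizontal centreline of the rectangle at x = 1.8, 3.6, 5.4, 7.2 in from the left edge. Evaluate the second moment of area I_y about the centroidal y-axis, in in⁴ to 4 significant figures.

Break the section into simple shapes (no overlaps), measuring from the bottom-left corner of the bounding box.
Plate: 9 × 2.4, A = 21.6 in², x = 4.5 in, Ī = 145.8 in⁴.
Hole 1 (subtracted): ⌀0.3, A = 0.0706858 in², x = 1.8 in, Ī = 0.000397608 in⁴.
Hole 2 (subtracted): ⌀0.3, A = 0.0706858 in², x = 3.6 in, Ī = 0.000397608 in⁴.
Hole 3 (subtracted): ⌀0.3, A = 0.0706858 in², x = 5.4 in, Ī = 0.000397608 in⁴.
Hole 4 (subtracted): ⌀0.3, A = 0.0706858 in², x = 7.2 in, Ī = 0.000397608 in⁴.
By symmetry the centroid is at mid-width, x̄ = 4.5 in.
Transfer each piece to the centroidal y-axis using Ī + A·d² with d = x − 4.5:
  plate: d = 0 in → contributes +145.8 in⁴
  hole 1: d = -2.7 in → contributes −0.515697 in⁴
  hole 2: d = -0.9 in → contributes −0.0576531 in⁴
  hole 3: d = 0.9 in → contributes −0.0576531 in⁴
  hole 4: d = 2.7 in → contributes −0.515697 in⁴
Total I = 144.653 in⁴.

I_y ≈ 144.7 in⁴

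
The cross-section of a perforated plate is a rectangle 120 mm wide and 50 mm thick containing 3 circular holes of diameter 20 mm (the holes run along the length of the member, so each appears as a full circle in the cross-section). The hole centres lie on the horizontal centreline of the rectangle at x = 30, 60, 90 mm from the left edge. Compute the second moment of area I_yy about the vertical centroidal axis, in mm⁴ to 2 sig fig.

I_yy ≈ 6.6 × 10⁶ mm⁴

Decompose the section into non-overlapping parts with the origin at the bottom-left of its bounding rectangle.
Plate: 120 × 50, A = 6 000 mm², x = 60 mm, Ī = 7 200 000 mm⁴.
Hole 1 (subtracted): ⌀20, A = 314.2 mm², x = 30 mm, Ī = 7 854 mm⁴.
Hole 2 (subtracted): ⌀20, A = 314.2 mm², x = 60 mm, Ī = 7 854 mm⁴.
Hole 3 (subtracted): ⌀20, A = 314.2 mm², x = 90 mm, Ī = 7 854 mm⁴.
By symmetry the centroid is at mid-width, x̄ = 60 mm.
Transfer each piece to the vertical centroidal axis using Ī + A·d² with d = x − 60:
  plate: d = 0 mm → contributes +7 200 000 mm⁴
  hole 1: d = -30 mm → contributes −290 597 mm⁴
  hole 2: d = 0 mm → contributes −7 854 mm⁴
  hole 3: d = 30 mm → contributes −290 597 mm⁴
Total I = 6 610 951 mm⁴.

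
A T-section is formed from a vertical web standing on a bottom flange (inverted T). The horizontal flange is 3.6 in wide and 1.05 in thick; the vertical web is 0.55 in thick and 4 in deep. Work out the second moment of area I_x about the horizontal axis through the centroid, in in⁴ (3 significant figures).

I_x ≈ 12.1 in⁴

Treat the section as a set of non-overlapping primitives; coordinates are from the bounding-box lower-left.
Flange: 3.6 × 1.05, A = 3.78 in², y = 0.525 in, Ī = 0.34729 in⁴.
Web: 0.55 × 4, A = 2.2 in², y = 3.05 in, Ī = 2.9333 in⁴.
Centroid: ȳ = ΣA·y / ΣA = 1.4539 in.
Transfer each piece to the horizontal axis through the centroid using Ī + A·d² with d = y − 1.4539:
  flange: d = -0.92893 in → contributes +3.6091 in⁴
  web: d = 1.5961 in → contributes +8.5377 in⁴
Total I = 12.147 in⁴.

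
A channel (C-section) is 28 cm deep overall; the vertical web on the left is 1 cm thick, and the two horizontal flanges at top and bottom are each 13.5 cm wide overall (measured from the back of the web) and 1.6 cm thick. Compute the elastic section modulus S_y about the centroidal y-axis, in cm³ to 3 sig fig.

Split into non-overlapping primitives; take the origin at the lower-left of the bounding box.
Web: 1 × 28, A = 28 cm², x = 0.5 cm, Ī = 2.3333 cm⁴.
Top flange (beyond web): 12.5 × 1.6, A = 20 cm², x = 7.25 cm, Ī = 260.42 cm⁴.
Bottom flange (beyond web): 12.5 × 1.6, A = 20 cm², x = 7.25 cm, Ī = 260.42 cm⁴.
Centroid: x̄ = ΣA·x / ΣA = 4.4706 cm.
Transfer each piece to the centroidal y-axis using Ī + A·d² with d = x − 4.4706:
  web: d = -3.9706 cm → contributes +443.77 cm⁴
  top flange (beyond web): d = 2.7794 cm → contributes +414.92 cm⁴
  bottom flange (beyond web): d = 2.7794 cm → contributes +414.92 cm⁴
Total I = 1273.6 cm⁴.
Extreme fibre distance c = 9.0294 cm; S = I/c = 141.05 cm³.

S_y ≈ 141 cm³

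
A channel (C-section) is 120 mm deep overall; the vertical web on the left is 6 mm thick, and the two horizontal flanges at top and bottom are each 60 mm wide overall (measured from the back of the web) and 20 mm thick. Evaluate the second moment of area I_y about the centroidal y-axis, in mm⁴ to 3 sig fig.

I_y ≈ 1.01 × 10⁶ mm⁴

Decompose the section into non-overlapping parts with the origin at the bottom-left of its bounding rectangle.
Web: 6 × 120, A = 720 mm², x = 3 mm, Ī = 2 160 mm⁴.
Top flange (beyond web): 54 × 20, A = 1 080 mm², x = 33 mm, Ī = 262 440 mm⁴.
Bottom flange (beyond web): 54 × 20, A = 1 080 mm², x = 33 mm, Ī = 262 440 mm⁴.
Centroid: x̄ = ΣA·x / ΣA = 25.5 mm.
Transfer each piece to the centroidal y-axis using Ī + A·d² with d = x − 25.5:
  web: d = -22.5 mm → contributes +366 660 mm⁴
  top flange (beyond web): d = 7.5 mm → contributes +323 190 mm⁴
  bottom flange (beyond web): d = 7.5 mm → contributes +323 190 mm⁴
Total I = 1 013 040 mm⁴.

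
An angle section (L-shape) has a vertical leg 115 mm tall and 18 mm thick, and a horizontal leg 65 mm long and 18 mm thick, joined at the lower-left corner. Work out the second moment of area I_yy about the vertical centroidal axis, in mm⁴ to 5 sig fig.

I_yy ≈ 8.4596 × 10⁵ mm⁴

Decompose the section into non-overlapping parts with the origin at the bottom-left of its bounding rectangle.
Vertical leg: 18 × 115, A = 2 070 mm², x = 9 mm, Ī = 55 890 mm⁴.
Horizontal leg (remainder): 47 × 18, A = 846 mm², x = 41.5 mm, Ī = 155734.5 mm⁴.
Centroid: x̄ = ΣA·x / ΣA = 18.42901 mm.
Transfer each piece to the vertical centroidal axis using Ī + A·d² with d = x − 18.42901:
  vertical leg: d = -9.429012 mm → contributes +239 926 mm⁴
  horizontal leg (remainder): d = 23.07099 mm → contributes +606035.3 mm⁴
Total I = 845961.3 mm⁴.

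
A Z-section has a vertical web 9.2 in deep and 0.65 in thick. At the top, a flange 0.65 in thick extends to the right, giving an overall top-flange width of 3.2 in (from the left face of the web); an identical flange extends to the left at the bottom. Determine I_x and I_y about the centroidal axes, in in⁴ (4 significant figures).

I_x ≈ 102.9 in⁴, I_y ≈ 10.49 in⁴

Decompose the section into non-overlapping parts with the origin at the bottom-left of its bounding rectangle.
Web: 0.65 × 9.2, A = 5.98 in², y = 4.6 in, Ī = 42.1789 in⁴.
Top flange (beyond web): 2.55 × 0.65, A = 1.6575 in², y = 8.875 in, Ī = 0.0583578 in⁴.
Bottom flange (beyond web): 2.55 × 0.65, A = 1.6575 in², y = 0.325 in, Ī = 0.0583578 in⁴.
Centroid: ȳ = ΣA·y / ΣA = 4.6 in.
Transfer each piece to the centroidal x-axis using Ī + A·d² with d = y − 4.6:
  web: d = 0 in → contributes +42.1789 in⁴
  top flange (beyond web): d = 4.275 in → contributes +30.3502 in⁴
  bottom flange (beyond web): d = -4.275 in → contributes +30.3502 in⁴
Total I = 102.879 in⁴.
For the y-axis: x̄ = 2.875 in.
Repeating about the centroidal y-axis gives I_y = 10.4933 in⁴.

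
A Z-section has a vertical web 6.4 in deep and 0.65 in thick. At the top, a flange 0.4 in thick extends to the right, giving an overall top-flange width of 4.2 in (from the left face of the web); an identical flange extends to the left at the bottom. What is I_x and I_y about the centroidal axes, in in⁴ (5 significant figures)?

Decompose the section into non-overlapping parts with the origin at the bottom-left of its bounding rectangle.
Web: 0.65 × 6.4, A = 4.16 in², y = 3.2 in, Ī = 14.19947 in⁴.
Top flange (beyond web): 3.55 × 0.4, A = 1.42 in², y = 6.2 in, Ī = 0.01893333 in⁴.
Bottom flange (beyond web): 3.55 × 0.4, A = 1.42 in², y = 0.2 in, Ī = 0.01893333 in⁴.
Centroid: ȳ = ΣA·y / ΣA = 3.2 in.
Transfer each piece to the centroidal x-axis using Ī + A·d² with d = y − 3.2:
  web: d = 0 in → contributes +14.19947 in⁴
  top flange (beyond web): d = 3 in → contributes +12.79893 in⁴
  bottom flange (beyond web): d = -3 in → contributes +12.79893 in⁴
Total I = 39.79733 in⁴.
For the y-axis: x̄ = 3.875 in.
Repeating about the centroidal y-axis gives I_y = 15.65346 in⁴.

I_x ≈ 39.797 in⁴, I_y ≈ 15.653 in⁴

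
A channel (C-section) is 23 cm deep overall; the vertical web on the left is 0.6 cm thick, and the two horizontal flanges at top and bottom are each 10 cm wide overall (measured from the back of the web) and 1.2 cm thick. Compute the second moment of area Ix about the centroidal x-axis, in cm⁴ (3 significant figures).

Break the section into simple shapes (no overlaps), measuring from the bottom-left corner of the bounding box.
Web: 0.6 × 23, A = 13.8 cm², y = 11.5 cm, Ī = 608.35 cm⁴.
Top flange (beyond web): 9.4 × 1.2, A = 11.28 cm², y = 22.4 cm, Ī = 1.3536 cm⁴.
Bottom flange (beyond web): 9.4 × 1.2, A = 11.28 cm², y = 0.6 cm, Ī = 1.3536 cm⁴.
By symmetry the centroid is at mid-height, ȳ = 11.5 cm.
Transfer each piece to the centroidal x-axis using Ī + A·d² with d = y − 11.5:
  web: d = 0 cm → contributes +608.35 cm⁴
  top flange (beyond web): d = 10.9 cm → contributes +1341.5 cm⁴
  bottom flange (beyond web): d = -10.9 cm → contributes +1341.5 cm⁴
Total I = 3291.4 cm⁴.

Ix ≈ 3290 cm⁴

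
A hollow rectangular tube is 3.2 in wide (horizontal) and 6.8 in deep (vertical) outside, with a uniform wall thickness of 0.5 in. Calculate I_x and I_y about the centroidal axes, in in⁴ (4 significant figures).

I_x ≈ 48.08 in⁴, I_y ≈ 13.42 in⁴

Decompose the section into non-overlapping parts with the origin at the bottom-left of its bounding rectangle.
Outer rectangle: 3.2 × 6.8, A = 21.76 in², y = 3.4 in, Ī = 83.8485 in⁴.
Inner void (subtracted): 2.2 × 5.8, A = 12.76 in², y = 3.4 in, Ī = 35.7705 in⁴.
By symmetry the centroid is at mid-height, ȳ = 3.4 in.
All pieces are centred on the centroidal x-axis, so I = ΣĪ (holes subtracted) = 48.078 in⁴.
Repeating about the centroidal y-axis gives I_y = 13.422 in⁴.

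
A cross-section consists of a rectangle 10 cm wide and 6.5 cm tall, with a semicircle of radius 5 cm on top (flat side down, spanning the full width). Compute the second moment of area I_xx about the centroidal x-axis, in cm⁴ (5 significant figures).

Split into non-overlapping primitives; take the origin at the lower-left of the bounding box.
Rectangular body: 10 × 6.5, A = 65 cm², y = 3.25 cm, Ī = 228.8542 cm⁴.
Semicircular cap: semicircle r = 5, A = 39.26991 cm², y = 8.622066 cm, Ī = 68.5981 cm⁴.
Centroid: ȳ = ΣA·y / ΣA = 5.273216 cm.
Transfer each piece to the centroidal x-axis using Ī + A·d² with d = y − 5.273216:
  rectangular body: d = -2.023216 cm → contributes +494.9253 cm⁴
  semicircular cap: d = 3.34885 cm → contributes +509.0021 cm⁴
Total I = 1003.927 cm⁴.

I_xx ≈ 1003.9 cm⁴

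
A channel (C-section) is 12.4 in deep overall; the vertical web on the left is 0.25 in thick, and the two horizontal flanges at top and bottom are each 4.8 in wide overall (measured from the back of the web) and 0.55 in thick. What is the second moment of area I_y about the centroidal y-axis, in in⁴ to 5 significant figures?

I_y ≈ 19.677 in⁴

Break the section into simple shapes (no overlaps), measuring from the bottom-left corner of the bounding box.
Web: 0.25 × 12.4, A = 3.1 in², x = 0.125 in, Ī = 0.01614583 in⁴.
Top flange (beyond web): 4.55 × 0.55, A = 2.5025 in², x = 2.525 in, Ī = 4.317334 in⁴.
Bottom flange (beyond web): 4.55 × 0.55, A = 2.5025 in², x = 2.525 in, Ī = 4.317334 in⁴.
Centroid: x̄ = ΣA·x / ΣA = 1.607048 in.
Transfer each piece to the centroidal y-axis using Ī + A·d² with d = x − 1.607048:
  web: d = -1.482048 in → contributes +6.825192 in⁴
  top flange (beyond web): d = 0.9179519 in → contributes +6.42603 in⁴
  bottom flange (beyond web): d = 0.9179519 in → contributes +6.42603 in⁴
Total I = 19.67725 in⁴.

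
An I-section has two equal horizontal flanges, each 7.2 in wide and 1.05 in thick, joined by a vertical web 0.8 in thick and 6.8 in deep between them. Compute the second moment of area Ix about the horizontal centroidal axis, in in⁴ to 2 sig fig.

Break the section into simple shapes (no overlaps), measuring from the bottom-left corner of the bounding box.
Bottom flange: 7.2 × 1.05, A = 7.56 in², y = 0.525 in, Ī = 0.6946 in⁴.
Web: 0.8 × 6.8, A = 5.44 in², y = 4.45 in, Ī = 20.96 in⁴.
Top flange: 7.2 × 1.05, A = 7.56 in², y = 8.375 in, Ī = 0.6946 in⁴.
By symmetry the centroid is at mid-height, ȳ = 4.45 in.
Transfer each piece to the horizontal centroidal axis using Ī + A·d² with d = y − 4.45:
  bottom flange: d = -3.925 in → contributes +117.2 in⁴
  web: d = 0 in → contributes +20.96 in⁴
  top flange: d = 3.925 in → contributes +117.2 in⁴
Total I = 255.3 in⁴.

Ix ≈ 260 in⁴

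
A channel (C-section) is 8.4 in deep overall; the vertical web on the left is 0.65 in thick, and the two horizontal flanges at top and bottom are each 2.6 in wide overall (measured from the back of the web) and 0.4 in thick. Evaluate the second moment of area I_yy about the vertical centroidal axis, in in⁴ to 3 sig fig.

I_yy ≈ 2.74 in⁴

Decompose the section into non-overlapping parts with the origin at the bottom-left of its bounding rectangle.
Web: 0.65 × 8.4, A = 5.46 in², x = 0.325 in, Ī = 0.19224 in⁴.
Top flange (beyond web): 1.95 × 0.4, A = 0.78 in², x = 1.625 in, Ī = 0.24716 in⁴.
Bottom flange (beyond web): 1.95 × 0.4, A = 0.78 in², x = 1.625 in, Ī = 0.24716 in⁴.
Centroid: x̄ = ΣA·x / ΣA = 0.61389 in.
Transfer each piece to the vertical centroidal axis using Ī + A·d² with d = x − 0.61389:
  web: d = -0.28889 in → contributes +0.64791 in⁴
  top flange (beyond web): d = 1.0111 in → contributes +1.0446 in⁴
  bottom flange (beyond web): d = 1.0111 in → contributes +1.0446 in⁴
Total I = 2.7371 in⁴.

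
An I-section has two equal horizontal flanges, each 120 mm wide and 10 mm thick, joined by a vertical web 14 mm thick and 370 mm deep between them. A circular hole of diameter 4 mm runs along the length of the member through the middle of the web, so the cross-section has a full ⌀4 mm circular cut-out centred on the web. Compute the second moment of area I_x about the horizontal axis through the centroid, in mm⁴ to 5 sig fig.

Break the section into simple shapes (no overlaps), measuring from the bottom-left corner of the bounding box.
Bottom flange: 120 × 10, A = 1 200 mm², y = 5 mm, Ī = 10 000 mm⁴.
Web: 14 × 370, A = 5 180 mm², y = 195 mm, Ī = 59 095 167 mm⁴.
Top flange: 120 × 10, A = 1 200 mm², y = 385 mm, Ī = 10 000 mm⁴.
Hole (subtracted): ⌀4, A = 12.56637 mm², y = 195 mm, Ī = 12.56637 mm⁴.
By symmetry the centroid is at mid-height, ȳ = 195 mm.
Transfer each piece to the horizontal axis through the centroid using Ī + A·d² with d = y − 195:
  bottom flange: d = -190 mm → contributes +43 330 000 mm⁴
  web: d = 0 mm → contributes +59 095 167 mm⁴
  top flange: d = 190 mm → contributes +43 330 000 mm⁴
  hole: d = 0 mm → contributes −12.56637 mm⁴
Total I = 145 755 154 mm⁴.

I_x ≈ 1.4576 × 10⁸ mm⁴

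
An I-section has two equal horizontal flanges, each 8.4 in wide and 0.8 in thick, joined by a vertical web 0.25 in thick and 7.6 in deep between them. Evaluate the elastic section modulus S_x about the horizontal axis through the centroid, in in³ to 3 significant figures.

S_x ≈ 53.7 in³

Split into non-overlapping primitives; take the origin at the lower-left of the bounding box.
Bottom flange: 8.4 × 0.8, A = 6.72 in², y = 0.4 in, Ī = 0.3584 in⁴.
Web: 0.25 × 7.6, A = 1.9 in², y = 4.6 in, Ī = 9.1453 in⁴.
Top flange: 8.4 × 0.8, A = 6.72 in², y = 8.8 in, Ī = 0.3584 in⁴.
By symmetry the centroid is at mid-height, ȳ = 4.6 in.
Transfer each piece to the horizontal axis through the centroid using Ī + A·d² with d = y − 4.6:
  bottom flange: d = -4.2 in → contributes +118.9 in⁴
  web: d = 0 in → contributes +9.1453 in⁴
  top flange: d = 4.2 in → contributes +118.9 in⁴
Total I = 246.94 in⁴.
Extreme fibre distance c = 4.6 in; S = I/c = 53.683 in³.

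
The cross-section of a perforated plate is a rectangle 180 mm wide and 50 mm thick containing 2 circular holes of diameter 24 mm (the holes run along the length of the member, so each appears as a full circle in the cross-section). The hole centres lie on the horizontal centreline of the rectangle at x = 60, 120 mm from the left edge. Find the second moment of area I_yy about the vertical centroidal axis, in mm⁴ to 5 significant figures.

I_yy ≈ 2.3453 × 10⁷ mm⁴

Decompose the section into non-overlapping parts with the origin at the bottom-left of its bounding rectangle.
Plate: 180 × 50, A = 9 000 mm², x = 90 mm, Ī = 24 300 000 mm⁴.
Hole 1 (subtracted): ⌀24, A = 452.3893 mm², x = 60 mm, Ī = 16286.02 mm⁴.
Hole 2 (subtracted): ⌀24, A = 452.3893 mm², x = 120 mm, Ī = 16286.02 mm⁴.
By symmetry the centroid is at mid-width, x̄ = 90 mm.
Transfer each piece to the vertical centroidal axis using Ī + A·d² with d = x − 90:
  plate: d = 0 mm → contributes +24 300 000 mm⁴
  hole 1: d = -30 mm → contributes −423436.4 mm⁴
  hole 2: d = 30 mm → contributes −423436.4 mm⁴
Total I = 23 453 127 mm⁴.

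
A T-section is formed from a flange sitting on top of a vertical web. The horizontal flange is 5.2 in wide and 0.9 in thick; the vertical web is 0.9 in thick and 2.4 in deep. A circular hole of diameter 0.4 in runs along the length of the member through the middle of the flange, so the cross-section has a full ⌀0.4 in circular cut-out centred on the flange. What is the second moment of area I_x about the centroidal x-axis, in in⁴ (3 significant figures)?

Decompose the section into non-overlapping parts with the origin at the bottom-left of its bounding rectangle.
Flange: 5.2 × 0.9, A = 4.68 in², y = 2.85 in, Ī = 0.3159 in⁴.
Web: 0.9 × 2.4, A = 2.16 in², y = 1.2 in, Ī = 1.0368 in⁴.
Hole (subtracted): ⌀0.4, A = 0.12566 in², y = 2.85 in, Ī = 0.0012566 in⁴.
Centroid: ȳ = ΣA·y / ΣA = 2.3192 in.
Transfer each piece to the centroidal x-axis using Ī + A·d² with d = y − 2.3192:
  flange: d = 0.5308 in → contributes +1.6345 in⁴
  web: d = -1.1192 in → contributes +3.7424 in⁴
  hole: d = 0.5308 in → contributes −0.036663 in⁴
Total I = 5.3403 in⁴.

I_x ≈ 5.34 in⁴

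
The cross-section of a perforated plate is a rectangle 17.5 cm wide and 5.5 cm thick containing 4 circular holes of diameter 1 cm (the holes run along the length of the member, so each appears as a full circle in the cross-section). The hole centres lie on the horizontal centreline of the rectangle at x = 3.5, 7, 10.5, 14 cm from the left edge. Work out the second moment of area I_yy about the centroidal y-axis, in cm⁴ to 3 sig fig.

I_yy ≈ 2410 cm⁴

Treat the section as a set of non-overlapping primitives; coordinates are from the bounding-box lower-left.
Plate: 17.5 × 5.5, A = 96.25 cm², x = 8.75 cm, Ī = 2456.4 cm⁴.
Hole 1 (subtracted): ⌀1, A = 0.7854 cm², x = 3.5 cm, Ī = 0.049087 cm⁴.
Hole 2 (subtracted): ⌀1, A = 0.7854 cm², x = 7 cm, Ī = 0.049087 cm⁴.
Hole 3 (subtracted): ⌀1, A = 0.7854 cm², x = 10.5 cm, Ī = 0.049087 cm⁴.
Hole 4 (subtracted): ⌀1, A = 0.7854 cm², x = 14 cm, Ī = 0.049087 cm⁴.
By symmetry the centroid is at mid-width, x̄ = 8.75 cm.
Transfer each piece to the centroidal y-axis using Ī + A·d² with d = x − 8.75:
  plate: d = 0 cm → contributes +2456.4 cm⁴
  hole 1: d = -5.25 cm → contributes −21.697 cm⁴
  hole 2: d = -1.75 cm → contributes −2.4544 cm⁴
  hole 3: d = 1.75 cm → contributes −2.4544 cm⁴
  hole 4: d = 5.25 cm → contributes −21.697 cm⁴
Total I = 2408.1 cm⁴.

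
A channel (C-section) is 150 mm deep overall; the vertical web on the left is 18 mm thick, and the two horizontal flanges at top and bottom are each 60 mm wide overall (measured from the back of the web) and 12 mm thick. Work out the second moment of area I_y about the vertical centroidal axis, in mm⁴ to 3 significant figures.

Break the section into simple shapes (no overlaps), measuring from the bottom-left corner of the bounding box.
Web: 18 × 150, A = 2 700 mm², x = 9 mm, Ī = 72 900 mm⁴.
Top flange (beyond web): 42 × 12, A = 504 mm², x = 39 mm, Ī = 74 088 mm⁴.
Bottom flange (beyond web): 42 × 12, A = 504 mm², x = 39 mm, Ī = 74 088 mm⁴.
Centroid: x̄ = ΣA·x / ΣA = 17.155 mm.
Transfer each piece to the vertical centroidal axis using Ī + A·d² with d = x − 17.155:
  web: d = -8.1553 mm → contributes +252 476 mm⁴
  top flange (beyond web): d = 21.845 mm → contributes +314 591 mm⁴
  bottom flange (beyond web): d = 21.845 mm → contributes +314 591 mm⁴
Total I = 881 659 mm⁴.

I_y ≈ 8.82 × 10⁵ mm⁴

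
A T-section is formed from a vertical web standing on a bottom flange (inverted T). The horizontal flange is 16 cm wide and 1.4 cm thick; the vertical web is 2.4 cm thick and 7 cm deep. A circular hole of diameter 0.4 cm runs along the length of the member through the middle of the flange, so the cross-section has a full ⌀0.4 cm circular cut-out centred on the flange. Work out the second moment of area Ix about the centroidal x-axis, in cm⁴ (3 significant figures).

Break the section into simple shapes (no overlaps), measuring from the bottom-left corner of the bounding box.
Flange: 16 × 1.4, A = 22.4 cm², y = 0.7 cm, Ī = 3.6587 cm⁴.
Web: 2.4 × 7, A = 16.8 cm², y = 4.9 cm, Ī = 68.6 cm⁴.
Hole (subtracted): ⌀0.4, A = 0.12566 cm², y = 0.7 cm, Ī = 0.0012566 cm⁴.
Centroid: ȳ = ΣA·y / ΣA = 2.5058 cm.
Transfer each piece to the centroidal x-axis using Ī + A·d² with d = y − 2.5058:
  flange: d = -1.8058 cm → contributes +76.702 cm⁴
  web: d = 2.3942 cm → contributes +164.9 cm⁴
  hole: d = -1.8058 cm → contributes −0.41103 cm⁴
Total I = 241.19 cm⁴.

Ix ≈ 241 cm⁴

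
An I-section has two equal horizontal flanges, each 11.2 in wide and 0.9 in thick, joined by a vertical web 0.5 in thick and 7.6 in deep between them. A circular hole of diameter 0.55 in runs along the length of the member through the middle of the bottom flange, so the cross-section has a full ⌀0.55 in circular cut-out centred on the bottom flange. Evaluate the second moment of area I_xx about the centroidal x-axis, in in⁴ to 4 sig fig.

I_xx ≈ 379.5 in⁴

Decompose the section into non-overlapping parts with the origin at the bottom-left of its bounding rectangle.
Bottom flange: 11.2 × 0.9, A = 10.08 in², y = 0.45 in, Ī = 0.6804 in⁴.
Web: 0.5 × 7.6, A = 3.8 in², y = 4.7 in, Ī = 18.2907 in⁴.
Top flange: 11.2 × 0.9, A = 10.08 in², y = 8.95 in, Ī = 0.6804 in⁴.
Hole (subtracted): ⌀0.55, A = 0.237583 in², y = 0.45 in, Ī = 0.0044918 in⁴.
Centroid: ȳ = ΣA·y / ΣA = 4.74256 in.
Transfer each piece to the centroidal x-axis using Ī + A·d² with d = y − 4.74256:
  bottom flange: d = -4.29256 in → contributes +186.416 in⁴
  web: d = -0.0425643 in → contributes +18.2976 in⁴
  top flange: d = 4.20744 in → contributes +179.122 in⁴
  hole: d = -4.29256 in → contributes −4.38222 in⁴
Total I = 379.453 in⁴.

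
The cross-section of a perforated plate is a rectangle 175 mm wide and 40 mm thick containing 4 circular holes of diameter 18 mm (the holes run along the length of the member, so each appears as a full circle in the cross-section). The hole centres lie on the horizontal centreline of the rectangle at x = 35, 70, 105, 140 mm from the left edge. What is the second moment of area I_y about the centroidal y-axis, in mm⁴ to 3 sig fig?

Decompose the section into non-overlapping parts with the origin at the bottom-left of its bounding rectangle.
Plate: 175 × 40, A = 7 000 mm², x = 87.5 mm, Ī = 17 864 583 mm⁴.
Hole 1 (subtracted): ⌀18, A = 254.47 mm², x = 35 mm, Ī = 5 153 mm⁴.
Hole 2 (subtracted): ⌀18, A = 254.47 mm², x = 70 mm, Ī = 5 153 mm⁴.
Hole 3 (subtracted): ⌀18, A = 254.47 mm², x = 105 mm, Ī = 5 153 mm⁴.
Hole 4 (subtracted): ⌀18, A = 254.47 mm², x = 140 mm, Ī = 5 153 mm⁴.
By symmetry the centroid is at mid-width, x̄ = 87.5 mm.
Transfer each piece to the centroidal y-axis using Ī + A·d² with d = x − 87.5:
  plate: d = 0 mm → contributes +17 864 583 mm⁴
  hole 1: d = -52.5 mm → contributes −706 533 mm⁴
  hole 2: d = -17.5 mm → contributes −83 084 mm⁴
  hole 3: d = 17.5 mm → contributes −83 084 mm⁴
  hole 4: d = 52.5 mm → contributes −706 533 mm⁴
Total I = 16 285 349 mm⁴.

I_y ≈ 1.63 × 10⁷ mm⁴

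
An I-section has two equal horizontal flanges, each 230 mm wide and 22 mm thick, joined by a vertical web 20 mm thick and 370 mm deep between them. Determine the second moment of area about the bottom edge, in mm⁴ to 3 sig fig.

I_base ≈ 1.22 × 10⁹ mm⁴

Break the section into simple shapes (no overlaps), measuring from the bottom-left corner of the bounding box.
Bottom flange: 230 × 22, A = 5 060 mm², y = 11 mm, Ī = 204 087 mm⁴.
Web: 20 × 370, A = 7 400 mm², y = 207 mm, Ī = 84 421 667 mm⁴.
Top flange: 230 × 22, A = 5 060 mm², y = 403 mm, Ī = 204 087 mm⁴.
Transfer each piece to the bottom edge using Ī + A·d² with d = y − 0:
  bottom flange: d = 11 mm → contributes +816 347 mm⁴
  web: d = 207 mm → contributes +401 504 267 mm⁴
  top flange: d = 403 mm → contributes +821 993 627 mm⁴
Total I = 1 224 314 240 mm⁴.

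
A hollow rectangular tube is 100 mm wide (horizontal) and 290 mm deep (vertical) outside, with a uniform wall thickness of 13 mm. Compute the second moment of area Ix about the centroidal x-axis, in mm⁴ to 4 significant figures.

Decompose the section into non-overlapping parts with the origin at the bottom-left of its bounding rectangle.
Outer rectangle: 100 × 290, A = 29 000 mm², y = 145 mm, Ī = 203 241 667 mm⁴.
Inner void (subtracted): 74 × 264, A = 19 536 mm², y = 145 mm, Ī = 113 465 088 mm⁴.
By symmetry the centroid is at mid-height, ȳ = 145 mm.
All pieces are centred on the centroidal x-axis, so I = ΣĪ (holes subtracted) = 89 776 579 mm⁴.

Ix ≈ 8.978 × 10⁷ mm⁴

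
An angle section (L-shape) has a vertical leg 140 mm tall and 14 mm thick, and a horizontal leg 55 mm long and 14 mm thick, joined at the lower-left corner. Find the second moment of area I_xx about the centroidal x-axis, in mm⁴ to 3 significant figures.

Break the section into simple shapes (no overlaps), measuring from the bottom-left corner of the bounding box.
Vertical leg: 14 × 140, A = 1 960 mm², y = 70 mm, Ī = 3 201 333 mm⁴.
Horizontal leg (remainder): 41 × 14, A = 574 mm², y = 7 mm, Ī = 9375.3 mm⁴.
Centroid: ȳ = ΣA·y / ΣA = 55.729 mm.
Transfer each piece to the centroidal x-axis using Ī + A·d² with d = y − 55.729:
  vertical leg: d = 14.271 mm → contributes +3 600 494 mm⁴
  horizontal leg (remainder): d = -48.729 mm → contributes +1 372 363 mm⁴
Total I = 4 972 857 mm⁴.

I_xx ≈ 4.97 × 10⁶ mm⁴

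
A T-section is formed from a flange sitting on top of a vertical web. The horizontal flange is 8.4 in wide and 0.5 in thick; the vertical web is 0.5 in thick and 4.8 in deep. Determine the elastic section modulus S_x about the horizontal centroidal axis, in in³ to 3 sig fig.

S_x ≈ 3.77 in³

Decompose the section into non-overlapping parts with the origin at the bottom-left of its bounding rectangle.
Flange: 8.4 × 0.5, A = 4.2 in², y = 5.05 in, Ī = 0.0875 in⁴.
Web: 0.5 × 4.8, A = 2.4 in², y = 2.4 in, Ī = 4.608 in⁴.
Centroid: ȳ = ΣA·y / ΣA = 4.0864 in.
Transfer each piece to the horizontal centroidal axis using Ī + A·d² with d = y − 4.0864:
  flange: d = 0.96364 in → contributes +3.9876 in⁴
  web: d = -1.6864 in → contributes +11.433 in⁴
Total I = 15.421 in⁴.
Extreme fibre distance c = 4.0864 in; S = I/c = 3.7737 in³.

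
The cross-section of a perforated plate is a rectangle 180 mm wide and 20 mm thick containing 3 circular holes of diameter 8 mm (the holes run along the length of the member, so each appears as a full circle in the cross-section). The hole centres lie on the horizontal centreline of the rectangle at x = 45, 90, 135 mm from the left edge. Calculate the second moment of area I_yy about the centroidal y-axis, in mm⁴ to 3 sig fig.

Decompose the section into non-overlapping parts with the origin at the bottom-left of its bounding rectangle.
Plate: 180 × 20, A = 3 600 mm², x = 90 mm, Ī = 9 720 000 mm⁴.
Hole 1 (subtracted): ⌀8, A = 50.265 mm², x = 45 mm, Ī = 201.06 mm⁴.
Hole 2 (subtracted): ⌀8, A = 50.265 mm², x = 90 mm, Ī = 201.06 mm⁴.
Hole 3 (subtracted): ⌀8, A = 50.265 mm², x = 135 mm, Ī = 201.06 mm⁴.
By symmetry the centroid is at mid-width, x̄ = 90 mm.
Transfer each piece to the centroidal y-axis using Ī + A·d² with d = x − 90:
  plate: d = 0 mm → contributes +9 720 000 mm⁴
  hole 1: d = -45 mm → contributes −101 989 mm⁴
  hole 2: d = 0 mm → contributes −201.06 mm⁴
  hole 3: d = 45 mm → contributes −101 989 mm⁴
Total I = 9 515 822 mm⁴.

I_yy ≈ 9.52 × 10⁶ mm⁴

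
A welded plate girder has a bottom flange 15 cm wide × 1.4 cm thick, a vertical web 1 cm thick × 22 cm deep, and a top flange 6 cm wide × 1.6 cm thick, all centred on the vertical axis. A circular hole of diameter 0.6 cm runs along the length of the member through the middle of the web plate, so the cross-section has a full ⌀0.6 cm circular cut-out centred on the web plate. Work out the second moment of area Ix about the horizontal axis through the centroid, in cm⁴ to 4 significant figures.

Break the section into simple shapes (no overlaps), measuring from the bottom-left corner of the bounding box.
Bottom plate: 15 × 1.4, A = 21 cm², y = 0.7 cm, Ī = 3.43 cm⁴.
Web plate: 1 × 22, A = 22 cm², y = 12.4 cm, Ī = 887.333 cm⁴.
Top plate: 6 × 1.6, A = 9.6 cm², y = 24.2 cm, Ī = 2.048 cm⁴.
Hole (subtracted): ⌀0.6, A = 0.282743 cm², y = 12.4 cm, Ī = 0.00636173 cm⁴.
Centroid: ȳ = ΣA·y / ΣA = 9.8689 cm.
Transfer each piece to the horizontal axis through the centroid using Ī + A·d² with d = y − 9.8689:
  bottom plate: d = -9.1689 cm → contributes +1768.87 cm⁴
  web plate: d = 2.5311 cm → contributes +1028.28 cm⁴
  top plate: d = 14.3311 cm → contributes +1973.7 cm⁴
  hole: d = 2.5311 cm → contributes −1.81774 cm⁴
Total I = 4769.03 cm⁴.

Ix ≈ 4769 cm⁴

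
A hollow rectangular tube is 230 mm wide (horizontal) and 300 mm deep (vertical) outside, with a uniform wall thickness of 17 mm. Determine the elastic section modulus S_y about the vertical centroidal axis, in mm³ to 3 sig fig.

S_y ≈ 1.19 × 10⁶ mm³

Break the section into simple shapes (no overlaps), measuring from the bottom-left corner of the bounding box.
Outer rectangle: 230 × 300, A = 69 000 mm², x = 115 mm, Ī = 304 175 000 mm⁴.
Inner void (subtracted): 196 × 266, A = 52 136 mm², x = 115 mm, Ī = 166 904 715 mm⁴.
By symmetry the centroid is at mid-width, x̄ = 115 mm.
All pieces are centred on the vertical centroidal axis, so I = ΣĪ (holes subtracted) = 137 270 285 mm⁴.
Extreme fibre distance c = 115 mm; S = I/c = 1 193 655 mm³.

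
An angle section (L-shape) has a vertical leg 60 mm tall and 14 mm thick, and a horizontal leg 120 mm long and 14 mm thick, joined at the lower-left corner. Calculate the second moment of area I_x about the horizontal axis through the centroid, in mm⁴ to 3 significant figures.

Split into non-overlapping primitives; take the origin at the lower-left of the bounding box.
Vertical leg: 14 × 60, A = 840 mm², y = 30 mm, Ī = 252 000 mm⁴.
Horizontal leg (remainder): 106 × 14, A = 1 484 mm², y = 7 mm, Ī = 24 239 mm⁴.
Centroid: ȳ = ΣA·y / ΣA = 15.313 mm.
Transfer each piece to the horizontal axis through the centroid using Ī + A·d² with d = y − 15.313:
  vertical leg: d = 14.687 mm → contributes +433 188 mm⁴
  horizontal leg (remainder): d = -8.3133 mm → contributes +126 798 mm⁴
Total I = 559 987 mm⁴.

I_x ≈ 5.60 × 10⁵ mm⁴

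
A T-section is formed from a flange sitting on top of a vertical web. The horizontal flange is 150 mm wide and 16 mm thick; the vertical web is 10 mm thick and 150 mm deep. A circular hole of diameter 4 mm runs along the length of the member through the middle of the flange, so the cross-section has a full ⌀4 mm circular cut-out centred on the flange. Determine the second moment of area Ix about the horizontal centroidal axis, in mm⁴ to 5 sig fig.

Split into non-overlapping primitives; take the origin at the lower-left of the bounding box.
Flange: 150 × 16, A = 2 400 mm², y = 158 mm, Ī = 51 200 mm⁴.
Web: 10 × 150, A = 1 500 mm², y = 75 mm, Ī = 2 812 500 mm⁴.
Hole (subtracted): ⌀4, A = 12.56637 mm², y = 158 mm, Ī = 12.56637 mm⁴.
Centroid: ȳ = ΣA·y / ΣA = 125.9737 mm.
Transfer each piece to the horizontal centroidal axis using Ī + A·d² with d = y − 125.9737:
  flange: d = 32.02627 mm → contributes +2 512 837 mm⁴
  web: d = -50.97373 mm → contributes +6 709 982 mm⁴
  hole: d = 32.02627 mm → contributes −12901.67 mm⁴
Total I = 9 209 917 mm⁴.

Ix ≈ 9.2099 × 10⁶ mm⁴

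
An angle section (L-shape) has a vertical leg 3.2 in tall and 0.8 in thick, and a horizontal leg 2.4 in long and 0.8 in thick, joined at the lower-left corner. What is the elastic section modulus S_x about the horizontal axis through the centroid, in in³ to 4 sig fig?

Decompose the section into non-overlapping parts with the origin at the bottom-left of its bounding rectangle.
Vertical leg: 0.8 × 3.2, A = 2.56 in², y = 1.6 in, Ī = 2.18453 in⁴.
Horizontal leg (remainder): 1.6 × 0.8, A = 1.28 in², y = 0.4 in, Ī = 0.0682667 in⁴.
Centroid: ȳ = ΣA·y / ΣA = 1.2 in.
Transfer each piece to the horizontal axis through the centroid using Ī + A·d² with d = y − 1.2:
  vertical leg: d = 0.4 in → contributes +2.59413 in⁴
  horizontal leg (remainder): d = -0.8 in → contributes +0.887467 in⁴
Total I = 3.4816 in⁴.
Extreme fibre distance c = 2 in; S = I/c = 1.7408 in³.

S_x ≈ 1.741 in³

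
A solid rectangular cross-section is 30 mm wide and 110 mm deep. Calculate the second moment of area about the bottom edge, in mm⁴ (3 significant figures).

The section: 30 × 110, A = 3 300 mm², y = 55 mm, Ī = 3 327 500 mm⁴.
Transfer it to the base of the section using Ī + A·d² with d = y − 0:
  the section: d = 55 mm → contributes +13 310 000 mm⁴
Total I = 13 310 000 mm⁴.

I_base ≈ 1.33 × 10⁷ mm⁴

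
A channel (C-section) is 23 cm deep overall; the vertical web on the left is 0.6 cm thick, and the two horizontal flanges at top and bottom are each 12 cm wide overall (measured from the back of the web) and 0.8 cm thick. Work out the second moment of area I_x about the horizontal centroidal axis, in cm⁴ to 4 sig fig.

Decompose the section into non-overlapping parts with the origin at the bottom-left of its bounding rectangle.
Web: 0.6 × 23, A = 13.8 cm², y = 11.5 cm, Ī = 608.35 cm⁴.
Top flange (beyond web): 11.4 × 0.8, A = 9.12 cm², y = 22.6 cm, Ī = 0.4864 cm⁴.
Bottom flange (beyond web): 11.4 × 0.8, A = 9.12 cm², y = 0.4 cm, Ī = 0.4864 cm⁴.
By symmetry the centroid is at mid-height, ȳ = 11.5 cm.
Transfer each piece to the horizontal centroidal axis using Ī + A·d² with d = y − 11.5:
  web: d = 0 cm → contributes +608.35 cm⁴
  top flange (beyond web): d = 11.1 cm → contributes +1124.16 cm⁴
  bottom flange (beyond web): d = -11.1 cm → contributes +1124.16 cm⁴
Total I = 2856.67 cm⁴.

I_x ≈ 2857 cm⁴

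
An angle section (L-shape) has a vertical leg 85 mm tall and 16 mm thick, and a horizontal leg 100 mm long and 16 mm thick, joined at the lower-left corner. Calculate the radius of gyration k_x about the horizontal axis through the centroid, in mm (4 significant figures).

k_x ≈ 24.72 mm

Split into non-overlapping primitives; take the origin at the lower-left of the bounding box.
Vertical leg: 16 × 85, A = 1 360 mm², y = 42.5 mm, Ī = 818 833 mm⁴.
Horizontal leg (remainder): 84 × 16, A = 1 344 mm², y = 8 mm, Ī = 28 672 mm⁴.
Centroid: ȳ = ΣA·y / ΣA = 25.3521 mm.
Transfer each piece to the horizontal axis through the centroid using Ī + A·d² with d = y − 25.3521:
  vertical leg: d = 17.1479 mm → contributes +1 218 743 mm⁴
  horizontal leg (remainder): d = -17.3521 mm → contributes +433 343 mm⁴
Total I = 1 652 086 mm⁴.
Radius of gyration: k = √(I/A) = √(1 652 086 / 2 704) = 24.718 mm.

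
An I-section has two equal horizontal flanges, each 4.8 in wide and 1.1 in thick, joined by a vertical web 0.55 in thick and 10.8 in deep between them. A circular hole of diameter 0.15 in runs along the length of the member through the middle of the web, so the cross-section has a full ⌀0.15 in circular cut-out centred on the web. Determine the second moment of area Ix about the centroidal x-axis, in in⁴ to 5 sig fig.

Break the section into simple shapes (no overlaps), measuring from the bottom-left corner of the bounding box.
Bottom flange: 4.8 × 1.1, A = 5.28 in², y = 0.55 in, Ī = 0.5324 in⁴.
Web: 0.55 × 10.8, A = 5.94 in², y = 6.5 in, Ī = 57.7368 in⁴.
Top flange: 4.8 × 1.1, A = 5.28 in², y = 12.45 in, Ī = 0.5324 in⁴.
Hole (subtracted): ⌀0.15, A = 0.01767146 in², y = 6.5 in, Ī = 0.00002485049 in⁴.
By symmetry the centroid is at mid-height, ȳ = 6.5 in.
Transfer each piece to the centroidal x-axis using Ī + A·d² with d = y − 6.5:
  bottom flange: d = -5.95 in → contributes +187.4576 in⁴
  web: d = 0 in → contributes +57.7368 in⁴
  top flange: d = 5.95 in → contributes +187.4576 in⁴
  hole: d = 0 in → contributes −0.00002485049 in⁴
Total I = 432.652 in⁴.

Ix ≈ 432.65 in⁴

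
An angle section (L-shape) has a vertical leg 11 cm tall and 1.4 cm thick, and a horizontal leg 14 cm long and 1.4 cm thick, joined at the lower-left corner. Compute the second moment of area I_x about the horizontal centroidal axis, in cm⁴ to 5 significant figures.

Split into non-overlapping primitives; take the origin at the lower-left of the bounding box.
Vertical leg: 1.4 × 11, A = 15.4 cm², y = 5.5 cm, Ī = 155.2833 cm⁴.
Horizontal leg (remainder): 12.6 × 1.4, A = 17.64 cm², y = 0.7 cm, Ī = 2.8812 cm⁴.
Centroid: ȳ = ΣA·y / ΣA = 2.937288 cm.
Transfer each piece to the horizontal centroidal axis using Ī + A·d² with d = y − 2.937288:
  vertical leg: d = 2.562712 cm → contributes +256.4227 cm⁴
  horizontal leg (remainder): d = -2.237288 cm → contributes +91.17748 cm⁴
Total I = 347.6002 cm⁴.

I_x ≈ 347.60 cm⁴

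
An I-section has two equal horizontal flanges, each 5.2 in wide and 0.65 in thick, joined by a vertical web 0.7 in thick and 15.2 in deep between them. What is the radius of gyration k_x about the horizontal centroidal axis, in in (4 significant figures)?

Break the section into simple shapes (no overlaps), measuring from the bottom-left corner of the bounding box.
Bottom flange: 5.2 × 0.65, A = 3.38 in², y = 0.325 in, Ī = 0.119004 in⁴.
Web: 0.7 × 15.2, A = 10.64 in², y = 8.25 in, Ī = 204.855 in⁴.
Top flange: 5.2 × 0.65, A = 3.38 in², y = 16.175 in, Ī = 0.119004 in⁴.
By symmetry the centroid is at mid-height, ȳ = 8.25 in.
Transfer each piece to the horizontal centroidal axis using Ī + A·d² with d = y − 8.25:
  bottom flange: d = -7.925 in → contributes +212.402 in⁴
  web: d = 0 in → contributes +204.855 in⁴
  top flange: d = 7.925 in → contributes +212.402 in⁴
Total I = 629.66 in⁴.
Radius of gyration: k = √(I/A) = √(629.66 / 17.4) = 6.01559 in.

k_x ≈ 6.016 in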